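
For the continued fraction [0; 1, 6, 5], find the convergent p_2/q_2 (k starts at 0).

Using pₖ = aₖpₖ₋₁ + pₖ₋₂, qₖ = aₖqₖ₋₁ + qₖ₋₂ (with p₋₁=1, p₋₂=0, q₋₁=0, q₋₂=1):
  k=0: a=0, p=0, q=1
  k=1: a=1, p=1, q=1
  k=2: a=6, p=6, q=7

6/7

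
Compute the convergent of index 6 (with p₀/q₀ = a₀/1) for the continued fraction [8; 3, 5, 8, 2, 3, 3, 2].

Using pₖ = aₖpₖ₋₁ + pₖ₋₂, qₖ = aₖqₖ₋₁ + qₖ₋₂ (with p₋₁=1, p₋₂=0, q₋₁=0, q₋₂=1):
  k=0: a=8, p=8, q=1
  k=1: a=3, p=25, q=3
  k=2: a=5, p=133, q=16
  k=3: a=8, p=1089, q=131
  k=4: a=2, p=2311, q=278
  k=5: a=3, p=8022, q=965
  k=6: a=3, p=26377, q=3173

26377/3173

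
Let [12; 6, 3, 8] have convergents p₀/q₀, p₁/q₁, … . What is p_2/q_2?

231/19

Using pₖ = aₖpₖ₋₁ + pₖ₋₂, qₖ = aₖqₖ₋₁ + qₖ₋₂ (with p₋₁=1, p₋₂=0, q₋₁=0, q₋₂=1):
  k=0: a=12, p=12, q=1
  k=1: a=6, p=73, q=6
  k=2: a=3, p=231, q=19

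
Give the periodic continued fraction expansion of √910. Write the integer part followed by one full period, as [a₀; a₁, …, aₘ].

[30; 6, 60]

a₀ = ⌊√910⌋ = 30.
With m₀=0, d₀=1 and mₖ₊₁ = dₖaₖ − mₖ, dₖ₊₁ = (n − mₖ₊₁²)/dₖ, aₖ₊₁ = ⌊(a₀+mₖ₊₁)/dₖ₊₁⌋:
  k=1: m=30, d=10, a=6
  k=2: m=30, d=1, a=60
d=1 and a=2a₀=60 at k=2, so the next step gives (m, d) = (30, 10) again — its k=1 value — and the period has length 2.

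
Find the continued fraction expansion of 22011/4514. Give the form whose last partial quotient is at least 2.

[4; 1, 7, 13, 3, 4, 3]

22011 = 4*4514 + 3955
4514 = 1*3955 + 559
3955 = 7*559 + 42
559 = 13*42 + 13
42 = 3*13 + 3
13 = 4*3 + 1
3 = 3*1 + 0  (stop)
So 22011/4514 = [4; 1, 7, 13, 3, 4, 3].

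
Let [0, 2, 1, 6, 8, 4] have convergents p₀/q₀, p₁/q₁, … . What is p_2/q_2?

1/3

Using pₖ = aₖpₖ₋₁ + pₖ₋₂, qₖ = aₖqₖ₋₁ + qₖ₋₂ (with p₋₁=1, p₋₂=0, q₋₁=0, q₋₂=1):
  k=0: a=0, p=0, q=1
  k=1: a=2, p=1, q=2
  k=2: a=1, p=1, q=3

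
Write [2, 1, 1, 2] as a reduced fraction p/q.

Using pₖ = aₖpₖ₋₁ + pₖ₋₂ and qₖ = aₖqₖ₋₁ + qₖ₋₂:
  k=0: a=2, p=2, q=1
  k=1: a=1, p=3, q=1
  k=2: a=1, p=5, q=2
  k=3: a=2, p=13, q=5

13/5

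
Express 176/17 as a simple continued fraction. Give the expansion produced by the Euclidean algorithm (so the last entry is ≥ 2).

176 = 10·17 + 6
17 = 2·6 + 5
6 = 1·5 + 1
5 = 5·1 + 0  (stop)
So 176/17 = [10; 2, 1, 5].

[10; 2, 1, 5]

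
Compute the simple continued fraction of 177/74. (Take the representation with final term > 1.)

177 = 2·74 + 29
74 = 2·29 + 16
29 = 1·16 + 13
16 = 1·13 + 3
13 = 4·3 + 1
3 = 3·1 + 0  (stop)
So 177/74 = [2; 2, 1, 1, 4, 3].

[2; 2, 1, 1, 4, 3]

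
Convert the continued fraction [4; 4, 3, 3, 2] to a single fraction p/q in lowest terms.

Fold from the inside: start with 2/1.
  3 + 1/2 = 7/2
  3 + 2/7 = 23/7
  4 + 7/23 = 99/23
  4 + 23/99 = 419/99

419/99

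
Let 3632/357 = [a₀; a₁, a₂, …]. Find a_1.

5

3632 = 10·357 + 62   →  a_0 = 10
357 = 5·62 + 47   →  a_1 = 5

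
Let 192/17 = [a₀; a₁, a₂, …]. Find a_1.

192 = 11·17 + 5   →  a_0 = 11
17 = 3·5 + 2   →  a_1 = 3

3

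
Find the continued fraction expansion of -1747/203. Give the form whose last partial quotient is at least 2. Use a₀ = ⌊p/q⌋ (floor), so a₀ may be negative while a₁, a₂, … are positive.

-1747 = -9×203 + 80
203 = 2×80 + 43
80 = 1×43 + 37
43 = 1×37 + 6
37 = 6×6 + 1
6 = 6×1 + 0  (stop)
So -1747/203 = [-9; 2, 1, 1, 6, 6].

[-9; 2, 1, 1, 6, 6]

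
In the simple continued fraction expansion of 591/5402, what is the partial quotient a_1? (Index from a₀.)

591 = 0·5402 + 591   →  a_0 = 0
5402 = 9·591 + 83   →  a_1 = 9

9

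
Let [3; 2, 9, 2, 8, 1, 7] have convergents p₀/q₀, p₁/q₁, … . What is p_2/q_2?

66/19

Using pₖ = aₖpₖ₋₁ + pₖ₋₂, qₖ = aₖqₖ₋₁ + qₖ₋₂ (with p₋₁=1, p₋₂=0, q₋₁=0, q₋₂=1):
  k=0: a=3, p=3, q=1
  k=1: a=2, p=7, q=2
  k=2: a=9, p=66, q=19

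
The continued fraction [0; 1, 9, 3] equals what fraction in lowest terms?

Using pₖ = aₖpₖ₋₁ + pₖ₋₂ and qₖ = aₖqₖ₋₁ + qₖ₋₂:
  k=0: a=0, p=0, q=1
  k=1: a=1, p=1, q=1
  k=2: a=9, p=9, q=10
  k=3: a=3, p=28, q=31

28/31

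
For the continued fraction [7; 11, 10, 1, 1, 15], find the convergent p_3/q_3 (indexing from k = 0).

865/122

Using pₖ = aₖpₖ₋₁ + pₖ₋₂, qₖ = aₖqₖ₋₁ + qₖ₋₂ (with p₋₁=1, p₋₂=0, q₋₁=0, q₋₂=1):
  k=0: a=7, p=7, q=1
  k=1: a=11, p=78, q=11
  k=2: a=10, p=787, q=111
  k=3: a=1, p=865, q=122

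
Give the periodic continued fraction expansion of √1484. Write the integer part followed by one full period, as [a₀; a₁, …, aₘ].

a₀ = ⌊√1484⌋ = 38.
With m₀=0, d₀=1 and mₖ₊₁ = dₖaₖ − mₖ, dₖ₊₁ = (n − mₖ₊₁²)/dₖ, aₖ₊₁ = ⌊(a₀+mₖ₊₁)/dₖ₊₁⌋:
  k=1: m=38, d=40, a=1
  k=2: m=2, d=37, a=1
  k=3: m=35, d=7, a=10
  k=4: m=35, d=37, a=1
  k=5: m=2, d=40, a=1
  k=6: m=38, d=1, a=76
d=1 and a=2a₀=76 at k=6, so the next step gives (m, d) = (38, 40) again — its k=1 value — and the period has length 6.

[38; 1, 1, 10, 1, 1, 76]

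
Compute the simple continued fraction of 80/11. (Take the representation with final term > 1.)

80 = 7*11 + 3
11 = 3*3 + 2
3 = 1*2 + 1
2 = 2*1 + 0  (stop)
So 80/11 = [7; 3, 1, 2].

[7; 3, 1, 2]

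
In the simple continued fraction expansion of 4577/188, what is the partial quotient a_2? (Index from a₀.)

4577 = 24·188 + 65   →  a_0 = 24
188 = 2·65 + 58   →  a_1 = 2
65 = 1·58 + 7   →  a_2 = 1

1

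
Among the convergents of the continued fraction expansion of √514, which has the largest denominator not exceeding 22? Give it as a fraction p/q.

√514 = [22; 1, 2, 22, 2, 1, 44, …] (period length 6).
Convergents:
  p_0/q_0 = 22/1
  p_1/q_1 = 23/1
  p_2/q_2 = 68/3
  p_3/q_3 = 1519/67
q_2 = 3 ≤ 22 < 67 = q_3, so the answer is 68/3.

68/3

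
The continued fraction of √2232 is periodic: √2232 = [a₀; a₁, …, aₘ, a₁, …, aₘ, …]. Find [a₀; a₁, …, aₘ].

[47; 4, 10, 4, 94]

a₀ = ⌊√2232⌋ = 47.
With m₀=0, d₀=1 and mₖ₊₁ = dₖaₖ − mₖ, dₖ₊₁ = (n − mₖ₊₁²)/dₖ, aₖ₊₁ = ⌊(a₀+mₖ₊₁)/dₖ₊₁⌋:
  k=1: m=47, d=23, a=4
  k=2: m=45, d=9, a=10
  k=3: m=45, d=23, a=4
  k=4: m=47, d=1, a=94
d=1 and a=2a₀=94 at k=4, so the next step gives (m, d) = (47, 23) again — its k=1 value — and the period has length 4.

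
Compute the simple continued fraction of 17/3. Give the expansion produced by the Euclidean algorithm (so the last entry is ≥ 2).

[5; 1, 2]

17 = 5·3 + 2
3 = 1·2 + 1
2 = 2·1 + 0  (stop)
So 17/3 = [5; 1, 2].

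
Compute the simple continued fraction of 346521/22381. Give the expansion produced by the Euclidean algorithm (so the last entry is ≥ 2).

346521 = 15·22381 + 10806
22381 = 2·10806 + 769
10806 = 14·769 + 40
769 = 19·40 + 9
40 = 4·9 + 4
9 = 2·4 + 1
4 = 4·1 + 0  (stop)
So 346521/22381 = [15; 2, 14, 19, 4, 2, 4].

[15; 2, 14, 19, 4, 2, 4]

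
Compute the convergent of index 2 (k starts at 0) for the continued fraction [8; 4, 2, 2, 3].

74/9

Using pₖ = aₖpₖ₋₁ + pₖ₋₂, qₖ = aₖqₖ₋₁ + qₖ₋₂ (with p₋₁=1, p₋₂=0, q₋₁=0, q₋₂=1):
  k=0: a=8, p=8, q=1
  k=1: a=4, p=33, q=4
  k=2: a=2, p=74, q=9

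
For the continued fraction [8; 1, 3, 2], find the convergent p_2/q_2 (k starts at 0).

35/4

Using pₖ = aₖpₖ₋₁ + pₖ₋₂, qₖ = aₖqₖ₋₁ + qₖ₋₂ (with p₋₁=1, p₋₂=0, q₋₁=0, q₋₂=1):
  k=0: a=8, p=8, q=1
  k=1: a=1, p=9, q=1
  k=2: a=3, p=35, q=4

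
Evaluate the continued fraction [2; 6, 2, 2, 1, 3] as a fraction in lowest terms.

360/167

Fold from the inside: start with 3/1.
  1 + 1/3 = 4/3
  2 + 3/4 = 11/4
  2 + 4/11 = 26/11
  6 + 11/26 = 167/26
  2 + 26/167 = 360/167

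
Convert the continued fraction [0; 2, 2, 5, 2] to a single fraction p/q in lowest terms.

24/59

Fold from the inside: start with 2/1.
  5 + 1/2 = 11/2
  2 + 2/11 = 24/11
  2 + 11/24 = 59/24
  0 + 24/59 = 24/59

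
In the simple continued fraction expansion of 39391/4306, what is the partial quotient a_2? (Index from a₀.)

1

39391 = 9·4306 + 637   →  a_0 = 9
4306 = 6·637 + 484   →  a_1 = 6
637 = 1·484 + 153   →  a_2 = 1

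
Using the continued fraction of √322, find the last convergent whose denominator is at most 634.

√322 = [17; 1, 16, 1, 34, …] (period length 4).
Convergents:
  p_0/q_0 = 17/1
  p_1/q_1 = 18/1
  p_2/q_2 = 305/17
  p_3/q_3 = 323/18
  p_4/q_4 = 11287/629
  p_5/q_5 = 11610/647
q_4 = 629 ≤ 634 < 647 = q_5, so the answer is 11287/629.

11287/629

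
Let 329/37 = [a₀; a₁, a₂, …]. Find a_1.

1

329 = 8·37 + 33   →  a_0 = 8
37 = 1·33 + 4   →  a_1 = 1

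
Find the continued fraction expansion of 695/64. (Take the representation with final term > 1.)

695 = 10×64 + 55
64 = 1×55 + 9
55 = 6×9 + 1
9 = 9×1 + 0  (stop)
So 695/64 = [10; 1, 6, 9].

[10; 1, 6, 9]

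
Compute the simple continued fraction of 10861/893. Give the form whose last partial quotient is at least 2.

[12; 6, 6, 3, 3, 2]

10861 = 12*893 + 145
893 = 6*145 + 23
145 = 6*23 + 7
23 = 3*7 + 2
7 = 3*2 + 1
2 = 2*1 + 0  (stop)
So 10861/893 = [12; 6, 6, 3, 3, 2].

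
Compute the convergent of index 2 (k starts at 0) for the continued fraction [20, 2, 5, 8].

Using pₖ = aₖpₖ₋₁ + pₖ₋₂, qₖ = aₖqₖ₋₁ + qₖ₋₂ (with p₋₁=1, p₋₂=0, q₋₁=0, q₋₂=1):
  k=0: a=20, p=20, q=1
  k=1: a=2, p=41, q=2
  k=2: a=5, p=225, q=11

225/11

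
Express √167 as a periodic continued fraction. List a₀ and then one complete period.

[12; 1, 11, 1, 24]

a₀ = ⌊√167⌋ = 12.
With m₀=0, d₀=1 and mₖ₊₁ = dₖaₖ − mₖ, dₖ₊₁ = (n − mₖ₊₁²)/dₖ, aₖ₊₁ = ⌊(a₀+mₖ₊₁)/dₖ₊₁⌋:
  k=1: m=12, d=23, a=1
  k=2: m=11, d=2, a=11
  k=3: m=11, d=23, a=1
  k=4: m=12, d=1, a=24
d=1 and a=2a₀=24 at k=4, so the next step gives (m, d) = (12, 23) again — its k=1 value — and the period has length 4.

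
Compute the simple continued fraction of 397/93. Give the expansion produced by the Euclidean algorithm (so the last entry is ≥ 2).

[4; 3, 1, 2, 1, 1, 3]

397 = 4*93 + 25
93 = 3*25 + 18
25 = 1*18 + 7
18 = 2*7 + 4
7 = 1*4 + 3
4 = 1*3 + 1
3 = 3*1 + 0  (stop)
So 397/93 = [4; 3, 1, 2, 1, 1, 3].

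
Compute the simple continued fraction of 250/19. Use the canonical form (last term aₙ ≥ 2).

[13; 6, 3]

250 = 13×19 + 3
19 = 6×3 + 1
3 = 3×1 + 0  (stop)
So 250/19 = [13; 6, 3].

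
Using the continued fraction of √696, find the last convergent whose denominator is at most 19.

343/13

√696 = [26; 2, 1, 1, 1, 1, 1, 2, 52, …] (period length 8).
Convergents:
  p_0/q_0 = 26/1
  p_1/q_1 = 53/2
  p_2/q_2 = 79/3
  p_3/q_3 = 132/5
  p_4/q_4 = 211/8
  p_5/q_5 = 343/13
  p_6/q_6 = 554/21
q_5 = 13 ≤ 19 < 21 = q_6, so the answer is 343/13.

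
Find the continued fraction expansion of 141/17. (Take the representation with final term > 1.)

[8; 3, 2, 2]

141 = 8·17 + 5
17 = 3·5 + 2
5 = 2·2 + 1
2 = 2·1 + 0  (stop)
So 141/17 = [8; 3, 2, 2].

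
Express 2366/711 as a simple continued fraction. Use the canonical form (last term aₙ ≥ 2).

2366 = 3·711 + 233
711 = 3·233 + 12
233 = 19·12 + 5
12 = 2·5 + 2
5 = 2·2 + 1
2 = 2·1 + 0  (stop)
So 2366/711 = [3; 3, 19, 2, 2, 2].

[3; 3, 19, 2, 2, 2]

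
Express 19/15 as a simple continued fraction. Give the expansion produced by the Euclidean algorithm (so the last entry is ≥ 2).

[1; 3, 1, 3]

19 = 1·15 + 4
15 = 3·4 + 3
4 = 1·3 + 1
3 = 3·1 + 0  (stop)
So 19/15 = [1; 3, 1, 3].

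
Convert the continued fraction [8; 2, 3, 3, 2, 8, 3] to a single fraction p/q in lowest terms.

11757/1394

Fold from the inside: start with 3/1.
  8 + 1/3 = 25/3
  2 + 3/25 = 53/25
  3 + 25/53 = 184/53
  3 + 53/184 = 605/184
  2 + 184/605 = 1394/605
  8 + 605/1394 = 11757/1394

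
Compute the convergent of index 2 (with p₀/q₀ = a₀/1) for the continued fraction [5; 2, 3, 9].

38/7

Using pₖ = aₖpₖ₋₁ + pₖ₋₂, qₖ = aₖqₖ₋₁ + qₖ₋₂ (with p₋₁=1, p₋₂=0, q₋₁=0, q₋₂=1):
  k=0: a=5, p=5, q=1
  k=1: a=2, p=11, q=2
  k=2: a=3, p=38, q=7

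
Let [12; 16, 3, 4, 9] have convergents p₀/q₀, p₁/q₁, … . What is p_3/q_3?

2557/212

Using pₖ = aₖpₖ₋₁ + pₖ₋₂, qₖ = aₖqₖ₋₁ + qₖ₋₂ (with p₋₁=1, p₋₂=0, q₋₁=0, q₋₂=1):
  k=0: a=12, p=12, q=1
  k=1: a=16, p=193, q=16
  k=2: a=3, p=591, q=49
  k=3: a=4, p=2557, q=212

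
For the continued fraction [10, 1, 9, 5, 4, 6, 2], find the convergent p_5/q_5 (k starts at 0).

Using pₖ = aₖpₖ₋₁ + pₖ₋₂, qₖ = aₖqₖ₋₁ + qₖ₋₂ (with p₋₁=1, p₋₂=0, q₋₁=0, q₋₂=1):
  k=0: a=10, p=10, q=1
  k=1: a=1, p=11, q=1
  k=2: a=9, p=109, q=10
  k=3: a=5, p=556, q=51
  k=4: a=4, p=2333, q=214
  k=5: a=6, p=14554, q=1335

14554/1335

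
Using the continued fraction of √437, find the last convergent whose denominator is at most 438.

4599/220

√437 = [20; 1, 9, 2, 9, 1, 40, …] (period length 6).
Convergents:
  p_0/q_0 = 20/1
  p_1/q_1 = 21/1
  p_2/q_2 = 209/10
  p_3/q_3 = 439/21
  p_4/q_4 = 4160/199
  p_5/q_5 = 4599/220
  p_6/q_6 = 188120/8999
q_5 = 220 ≤ 438 < 8999 = q_6, so the answer is 4599/220.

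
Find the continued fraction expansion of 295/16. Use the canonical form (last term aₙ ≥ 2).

295 = 18×16 + 7
16 = 2×7 + 2
7 = 3×2 + 1
2 = 2×1 + 0  (stop)
So 295/16 = [18; 2, 3, 2].

[18; 2, 3, 2]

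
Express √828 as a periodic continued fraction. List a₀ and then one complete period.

[28; 1, 3, 2, 3, 1, 56]

a₀ = ⌊√828⌋ = 28.
With m₀=0, d₀=1 and mₖ₊₁ = dₖaₖ − mₖ, dₖ₊₁ = (n − mₖ₊₁²)/dₖ, aₖ₊₁ = ⌊(a₀+mₖ₊₁)/dₖ₊₁⌋:
  k=1: m=28, d=44, a=1
  k=2: m=16, d=13, a=3
  k=3: m=23, d=23, a=2
  k=4: m=23, d=13, a=3
  k=5: m=16, d=44, a=1
  k=6: m=28, d=1, a=56
d=1 and a=2a₀=56 at k=6, so the next step gives (m, d) = (28, 44) again — its k=1 value — and the period has length 6.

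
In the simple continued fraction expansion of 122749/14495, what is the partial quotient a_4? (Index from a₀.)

122749 = 8·14495 + 6789   →  a_0 = 8
14495 = 2·6789 + 917   →  a_1 = 2
6789 = 7·917 + 370   →  a_2 = 7
917 = 2·370 + 177   →  a_3 = 2
370 = 2·177 + 16   →  a_4 = 2

2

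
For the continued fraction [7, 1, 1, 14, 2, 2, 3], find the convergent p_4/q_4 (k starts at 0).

Using pₖ = aₖpₖ₋₁ + pₖ₋₂, qₖ = aₖqₖ₋₁ + qₖ₋₂ (with p₋₁=1, p₋₂=0, q₋₁=0, q₋₂=1):
  k=0: a=7, p=7, q=1
  k=1: a=1, p=8, q=1
  k=2: a=1, p=15, q=2
  k=3: a=14, p=218, q=29
  k=4: a=2, p=451, q=60

451/60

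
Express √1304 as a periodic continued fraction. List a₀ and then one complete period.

a₀ = ⌊√1304⌋ = 36.
With m₀=0, d₀=1 and mₖ₊₁ = dₖaₖ − mₖ, dₖ₊₁ = (n − mₖ₊₁²)/dₖ, aₖ₊₁ = ⌊(a₀+mₖ₊₁)/dₖ₊₁⌋:
  k=1: m=36, d=8, a=9
  k=2: m=36, d=1, a=72
d=1 and a=2a₀=72 at k=2, so the next step gives (m, d) = (36, 8) again — its k=1 value — and the period has length 2.

[36; 9, 72]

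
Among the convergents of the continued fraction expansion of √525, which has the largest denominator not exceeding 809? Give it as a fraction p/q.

6049/264

√525 = [22; 1, 10, 2, 10, 1, 44, …] (period length 6).
Convergents:
  p_0/q_0 = 22/1
  p_1/q_1 = 23/1
  p_2/q_2 = 252/11
  p_3/q_3 = 527/23
  p_4/q_4 = 5522/241
  p_5/q_5 = 6049/264
  p_6/q_6 = 271678/11857
q_5 = 264 ≤ 809 < 11857 = q_6, so the answer is 6049/264.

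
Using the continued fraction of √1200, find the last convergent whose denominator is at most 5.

104/3

√1200 = [34; 1, 1, 1, 3, 1, 1, 1, 68, …] (period length 8).
Convergents:
  p_0/q_0 = 34/1
  p_1/q_1 = 35/1
  p_2/q_2 = 69/2
  p_3/q_3 = 104/3
  p_4/q_4 = 381/11
q_3 = 3 ≤ 5 < 11 = q_4, so the answer is 104/3.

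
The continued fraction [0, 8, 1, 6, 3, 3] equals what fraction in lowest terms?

Using pₖ = aₖpₖ₋₁ + pₖ₋₂ and qₖ = aₖqₖ₋₁ + qₖ₋₂:
  k=0: a=0, p=0, q=1
  k=1: a=8, p=1, q=8
  k=2: a=1, p=1, q=9
  k=3: a=6, p=7, q=62
  k=4: a=3, p=22, q=195
  k=5: a=3, p=73, q=647

73/647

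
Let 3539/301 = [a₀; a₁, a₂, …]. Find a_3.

8

3539 = 11·301 + 228   →  a_0 = 11
301 = 1·228 + 73   →  a_1 = 1
228 = 3·73 + 9   →  a_2 = 3
73 = 8·9 + 1   →  a_3 = 8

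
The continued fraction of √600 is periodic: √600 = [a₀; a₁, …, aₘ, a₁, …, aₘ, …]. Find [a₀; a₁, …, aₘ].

a₀ = ⌊√600⌋ = 24.
With m₀=0, d₀=1 and mₖ₊₁ = dₖaₖ − mₖ, dₖ₊₁ = (n − mₖ₊₁²)/dₖ, aₖ₊₁ = ⌊(a₀+mₖ₊₁)/dₖ₊₁⌋:
  k=1: m=24, d=24, a=2
  k=2: m=24, d=1, a=48
d=1 and a=2a₀=48 at k=2, so the next step gives (m, d) = (24, 24) again — its k=1 value — and the period has length 2.

[24; 2, 48]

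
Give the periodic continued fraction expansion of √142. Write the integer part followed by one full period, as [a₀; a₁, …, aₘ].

[11; 1, 10, 1, 22]

a₀ = ⌊√142⌋ = 11.
With m₀=0, d₀=1 and mₖ₊₁ = dₖaₖ − mₖ, dₖ₊₁ = (n − mₖ₊₁²)/dₖ, aₖ₊₁ = ⌊(a₀+mₖ₊₁)/dₖ₊₁⌋:
  k=1: m=11, d=21, a=1
  k=2: m=10, d=2, a=10
  k=3: m=10, d=21, a=1
  k=4: m=11, d=1, a=22
d=1 and a=2a₀=22 at k=4, so the next step gives (m, d) = (11, 21) again — its k=1 value — and the period has length 4.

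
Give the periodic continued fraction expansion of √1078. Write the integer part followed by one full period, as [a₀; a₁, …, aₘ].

[32; 1, 4, 1, 64]

a₀ = ⌊√1078⌋ = 32.
With m₀=0, d₀=1 and mₖ₊₁ = dₖaₖ − mₖ, dₖ₊₁ = (n − mₖ₊₁²)/dₖ, aₖ₊₁ = ⌊(a₀+mₖ₊₁)/dₖ₊₁⌋:
  k=1: m=32, d=54, a=1
  k=2: m=22, d=11, a=4
  k=3: m=22, d=54, a=1
  k=4: m=32, d=1, a=64
d=1 and a=2a₀=64 at k=4, so the next step gives (m, d) = (32, 54) again — its k=1 value — and the period has length 4.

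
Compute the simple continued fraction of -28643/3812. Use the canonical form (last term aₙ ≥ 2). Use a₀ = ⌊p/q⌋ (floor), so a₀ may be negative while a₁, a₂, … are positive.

-28643 = -8·3812 + 1853
3812 = 2·1853 + 106
1853 = 17·106 + 51
106 = 2·51 + 4
51 = 12·4 + 3
4 = 1·3 + 1
3 = 3·1 + 0  (stop)
So -28643/3812 = [-8; 2, 17, 2, 12, 1, 3].

[-8; 2, 17, 2, 12, 1, 3]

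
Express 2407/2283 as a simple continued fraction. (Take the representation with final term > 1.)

2407 = 1×2283 + 124
2283 = 18×124 + 51
124 = 2×51 + 22
51 = 2×22 + 7
22 = 3×7 + 1
7 = 7×1 + 0  (stop)
So 2407/2283 = [1; 18, 2, 2, 3, 7].

[1; 18, 2, 2, 3, 7]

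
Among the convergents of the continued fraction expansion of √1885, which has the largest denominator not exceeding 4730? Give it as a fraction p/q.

√1885 = [43; 2, 2, 2, 86, …] (period length 4).
Convergents:
  p_0/q_0 = 43/1
  p_1/q_1 = 87/2
  p_2/q_2 = 217/5
  p_3/q_3 = 521/12
  p_4/q_4 = 45023/1037
  p_5/q_5 = 90567/2086
  p_6/q_6 = 226157/5209
q_5 = 2086 ≤ 4730 < 5209 = q_6, so the answer is 90567/2086.

90567/2086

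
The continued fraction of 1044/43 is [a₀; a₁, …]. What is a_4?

1044 = 24·43 + 12   →  a_0 = 24
43 = 3·12 + 7   →  a_1 = 3
12 = 1·7 + 5   →  a_2 = 1
7 = 1·5 + 2   →  a_3 = 1
5 = 2·2 + 1   →  a_4 = 2

2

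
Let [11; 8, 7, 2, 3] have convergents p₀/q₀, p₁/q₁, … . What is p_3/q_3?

1357/122

Using pₖ = aₖpₖ₋₁ + pₖ₋₂, qₖ = aₖqₖ₋₁ + qₖ₋₂ (with p₋₁=1, p₋₂=0, q₋₁=0, q₋₂=1):
  k=0: a=11, p=11, q=1
  k=1: a=8, p=89, q=8
  k=2: a=7, p=634, q=57
  k=3: a=2, p=1357, q=122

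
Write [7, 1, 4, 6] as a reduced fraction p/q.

Fold from the inside: start with 6/1.
  4 + 1/6 = 25/6
  1 + 6/25 = 31/25
  7 + 25/31 = 242/31

242/31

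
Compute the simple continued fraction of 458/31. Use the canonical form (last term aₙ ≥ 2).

458 = 14×31 + 24
31 = 1×24 + 7
24 = 3×7 + 3
7 = 2×3 + 1
3 = 3×1 + 0  (stop)
So 458/31 = [14; 1, 3, 2, 3].

[14; 1, 3, 2, 3]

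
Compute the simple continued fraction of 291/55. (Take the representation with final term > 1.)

291 = 5·55 + 16
55 = 3·16 + 7
16 = 2·7 + 2
7 = 3·2 + 1
2 = 2·1 + 0  (stop)
So 291/55 = [5; 3, 2, 3, 2].

[5; 3, 2, 3, 2]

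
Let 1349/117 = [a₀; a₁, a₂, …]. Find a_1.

1

1349 = 11·117 + 62   →  a_0 = 11
117 = 1·62 + 55   →  a_1 = 1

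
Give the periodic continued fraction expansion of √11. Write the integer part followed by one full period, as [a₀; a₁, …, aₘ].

[3; 3, 6]

a₀ = ⌊√11⌋ = 3.
With m₀=0, d₀=1 and mₖ₊₁ = dₖaₖ − mₖ, dₖ₊₁ = (n − mₖ₊₁²)/dₖ, aₖ₊₁ = ⌊(a₀+mₖ₊₁)/dₖ₊₁⌋:
  k=1: m=3, d=2, a=3
  k=2: m=3, d=1, a=6
d=1 and a=2a₀=6 at k=2, so the next step gives (m, d) = (3, 2) again — its k=1 value — and the period has length 2.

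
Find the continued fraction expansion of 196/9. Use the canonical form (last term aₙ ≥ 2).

196 = 21·9 + 7
9 = 1·7 + 2
7 = 3·2 + 1
2 = 2·1 + 0  (stop)
So 196/9 = [21; 1, 3, 2].

[21; 1, 3, 2]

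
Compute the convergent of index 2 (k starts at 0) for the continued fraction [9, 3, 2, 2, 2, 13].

65/7

Using pₖ = aₖpₖ₋₁ + pₖ₋₂, qₖ = aₖqₖ₋₁ + qₖ₋₂ (with p₋₁=1, p₋₂=0, q₋₁=0, q₋₂=1):
  k=0: a=9, p=9, q=1
  k=1: a=3, p=28, q=3
  k=2: a=2, p=65, q=7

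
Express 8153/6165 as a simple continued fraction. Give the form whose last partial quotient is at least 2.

8153 = 1*6165 + 1988
6165 = 3*1988 + 201
1988 = 9*201 + 179
201 = 1*179 + 22
179 = 8*22 + 3
22 = 7*3 + 1
3 = 3*1 + 0  (stop)
So 8153/6165 = [1; 3, 9, 1, 8, 7, 3].

[1; 3, 9, 1, 8, 7, 3]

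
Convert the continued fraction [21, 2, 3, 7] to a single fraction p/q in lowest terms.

1093/51

Fold from the inside: start with 7/1.
  3 + 1/7 = 22/7
  2 + 7/22 = 51/22
  21 + 22/51 = 1093/51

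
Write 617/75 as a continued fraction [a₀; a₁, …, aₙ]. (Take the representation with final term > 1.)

[8; 4, 2, 2, 3]

617 = 8×75 + 17
75 = 4×17 + 7
17 = 2×7 + 3
7 = 2×3 + 1
3 = 3×1 + 0  (stop)
So 617/75 = [8; 4, 2, 2, 3].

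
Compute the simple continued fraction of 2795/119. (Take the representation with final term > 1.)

2795 = 23*119 + 58
119 = 2*58 + 3
58 = 19*3 + 1
3 = 3*1 + 0  (stop)
So 2795/119 = [23; 2, 19, 3].

[23; 2, 19, 3]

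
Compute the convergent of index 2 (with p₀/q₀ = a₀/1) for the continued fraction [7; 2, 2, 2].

Using pₖ = aₖpₖ₋₁ + pₖ₋₂, qₖ = aₖqₖ₋₁ + qₖ₋₂ (with p₋₁=1, p₋₂=0, q₋₁=0, q₋₂=1):
  k=0: a=7, p=7, q=1
  k=1: a=2, p=15, q=2
  k=2: a=2, p=37, q=5

37/5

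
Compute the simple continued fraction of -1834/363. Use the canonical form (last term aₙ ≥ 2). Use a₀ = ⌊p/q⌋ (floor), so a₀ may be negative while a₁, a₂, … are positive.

[-6; 1, 18, 9, 2]

-1834 = -6·363 + 344
363 = 1·344 + 19
344 = 18·19 + 2
19 = 9·2 + 1
2 = 2·1 + 0  (stop)
So -1834/363 = [-6; 1, 18, 9, 2].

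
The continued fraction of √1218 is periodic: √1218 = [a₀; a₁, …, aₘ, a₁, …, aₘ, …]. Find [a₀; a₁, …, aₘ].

a₀ = ⌊√1218⌋ = 34.
With m₀=0, d₀=1 and mₖ₊₁ = dₖaₖ − mₖ, dₖ₊₁ = (n − mₖ₊₁²)/dₖ, aₖ₊₁ = ⌊(a₀+mₖ₊₁)/dₖ₊₁⌋:
  k=1: m=34, d=62, a=1
  k=2: m=28, d=7, a=8
  k=3: m=28, d=62, a=1
  k=4: m=34, d=1, a=68
d=1 and a=2a₀=68 at k=4, so the next step gives (m, d) = (34, 62) again — its k=1 value — and the period has length 4.

[34; 1, 8, 1, 68]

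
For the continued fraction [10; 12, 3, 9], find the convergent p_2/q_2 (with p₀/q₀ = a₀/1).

373/37

Using pₖ = aₖpₖ₋₁ + pₖ₋₂, qₖ = aₖqₖ₋₁ + qₖ₋₂ (with p₋₁=1, p₋₂=0, q₋₁=0, q₋₂=1):
  k=0: a=10, p=10, q=1
  k=1: a=12, p=121, q=12
  k=2: a=3, p=373, q=37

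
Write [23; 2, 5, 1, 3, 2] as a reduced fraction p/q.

Using pₖ = aₖpₖ₋₁ + pₖ₋₂ and qₖ = aₖqₖ₋₁ + qₖ₋₂:
  k=0: a=23, p=23, q=1
  k=1: a=2, p=47, q=2
  k=2: a=5, p=258, q=11
  k=3: a=1, p=305, q=13
  k=4: a=3, p=1173, q=50
  k=5: a=2, p=2651, q=113

2651/113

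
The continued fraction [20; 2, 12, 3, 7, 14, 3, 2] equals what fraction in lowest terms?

Using pₖ = aₖpₖ₋₁ + pₖ₋₂ and qₖ = aₖqₖ₋₁ + qₖ₋₂:
  k=0: a=20, p=20, q=1
  k=1: a=2, p=41, q=2
  k=2: a=12, p=512, q=25
  k=3: a=3, p=1577, q=77
  k=4: a=7, p=11551, q=564
  k=5: a=14, p=163291, q=7973
  k=6: a=3, p=501424, q=24483
  k=7: a=2, p=1166139, q=56939

1166139/56939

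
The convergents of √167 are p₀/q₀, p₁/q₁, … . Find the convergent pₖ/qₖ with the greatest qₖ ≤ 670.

√167 = [12; 1, 11, 1, 24, …] (period length 4).
Convergents:
  p_0/q_0 = 12/1
  p_1/q_1 = 13/1
  p_2/q_2 = 155/12
  p_3/q_3 = 168/13
  p_4/q_4 = 4187/324
  p_5/q_5 = 4355/337
  p_6/q_6 = 52092/4031
q_5 = 337 ≤ 670 < 4031 = q_6, so the answer is 4355/337.

4355/337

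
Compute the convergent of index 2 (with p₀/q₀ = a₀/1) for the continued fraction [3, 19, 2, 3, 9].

119/39

Using pₖ = aₖpₖ₋₁ + pₖ₋₂, qₖ = aₖqₖ₋₁ + qₖ₋₂ (with p₋₁=1, p₋₂=0, q₋₁=0, q₋₂=1):
  k=0: a=3, p=3, q=1
  k=1: a=19, p=58, q=19
  k=2: a=2, p=119, q=39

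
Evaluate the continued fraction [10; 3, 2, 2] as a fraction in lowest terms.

Fold from the inside: start with 2/1.
  2 + 1/2 = 5/2
  3 + 2/5 = 17/5
  10 + 5/17 = 175/17

175/17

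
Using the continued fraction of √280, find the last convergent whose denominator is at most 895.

8467/506

√280 = [16; 1, 2, 1, 2, 1, 32, …] (period length 6).
Convergents:
  p_0/q_0 = 16/1
  p_1/q_1 = 17/1
  p_2/q_2 = 50/3
  p_3/q_3 = 67/4
  p_4/q_4 = 184/11
  p_5/q_5 = 251/15
  p_6/q_6 = 8216/491
  p_7/q_7 = 8467/506
  p_8/q_8 = 25150/1503
q_7 = 506 ≤ 895 < 1503 = q_8, so the answer is 8467/506.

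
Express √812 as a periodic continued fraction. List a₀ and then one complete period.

a₀ = ⌊√812⌋ = 28.
With m₀=0, d₀=1 and mₖ₊₁ = dₖaₖ − mₖ, dₖ₊₁ = (n − mₖ₊₁²)/dₖ, aₖ₊₁ = ⌊(a₀+mₖ₊₁)/dₖ₊₁⌋:
  k=1: m=28, d=28, a=2
  k=2: m=28, d=1, a=56
d=1 and a=2a₀=56 at k=2, so the next step gives (m, d) = (28, 28) again — its k=1 value — and the period has length 2.

[28; 2, 56]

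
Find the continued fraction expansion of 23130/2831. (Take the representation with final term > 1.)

23130 = 8×2831 + 482
2831 = 5×482 + 421
482 = 1×421 + 61
421 = 6×61 + 55
61 = 1×55 + 6
55 = 9×6 + 1
6 = 6×1 + 0  (stop)
So 23130/2831 = [8; 5, 1, 6, 1, 9, 6].

[8; 5, 1, 6, 1, 9, 6]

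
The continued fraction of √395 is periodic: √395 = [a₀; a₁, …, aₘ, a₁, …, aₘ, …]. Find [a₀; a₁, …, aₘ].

[19; 1, 6, 1, 38]

a₀ = ⌊√395⌋ = 19.
With m₀=0, d₀=1 and mₖ₊₁ = dₖaₖ − mₖ, dₖ₊₁ = (n − mₖ₊₁²)/dₖ, aₖ₊₁ = ⌊(a₀+mₖ₊₁)/dₖ₊₁⌋:
  k=1: m=19, d=34, a=1
  k=2: m=15, d=5, a=6
  k=3: m=15, d=34, a=1
  k=4: m=19, d=1, a=38
d=1 and a=2a₀=38 at k=4, so the next step gives (m, d) = (19, 34) again — its k=1 value — and the period has length 4.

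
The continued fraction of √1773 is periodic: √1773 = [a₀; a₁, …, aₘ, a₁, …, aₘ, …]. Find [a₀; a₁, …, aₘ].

[42; 9, 2, 1, 8, 1, 2, 9, 84]

a₀ = ⌊√1773⌋ = 42.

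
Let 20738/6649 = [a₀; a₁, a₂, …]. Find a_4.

6

20738 = 3·6649 + 791   →  a_0 = 3
6649 = 8·791 + 321   →  a_1 = 8
791 = 2·321 + 149   →  a_2 = 2
321 = 2·149 + 23   →  a_3 = 2
149 = 6·23 + 11   →  a_4 = 6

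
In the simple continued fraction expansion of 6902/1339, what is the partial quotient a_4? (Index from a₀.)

6902 = 5·1339 + 207   →  a_0 = 5
1339 = 6·207 + 97   →  a_1 = 6
207 = 2·97 + 13   →  a_2 = 2
97 = 7·13 + 6   →  a_3 = 7
13 = 2·6 + 1   →  a_4 = 2

2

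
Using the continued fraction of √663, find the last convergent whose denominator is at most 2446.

√663 = [25; 1, 2, 1, 50, …] (period length 4).
Convergents:
  p_0/q_0 = 25/1
  p_1/q_1 = 26/1
  p_2/q_2 = 77/3
  p_3/q_3 = 103/4
  p_4/q_4 = 5227/203
  p_5/q_5 = 5330/207
  p_6/q_6 = 15887/617
  p_7/q_7 = 21217/824
  p_8/q_8 = 1076737/41817
q_7 = 824 ≤ 2446 < 41817 = q_8, so the answer is 21217/824.

21217/824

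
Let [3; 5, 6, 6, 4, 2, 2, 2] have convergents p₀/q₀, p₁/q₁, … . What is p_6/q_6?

13915/4357

Using pₖ = aₖpₖ₋₁ + pₖ₋₂, qₖ = aₖqₖ₋₁ + qₖ₋₂ (with p₋₁=1, p₋₂=0, q₋₁=0, q₋₂=1):
  k=0: a=3, p=3, q=1
  k=1: a=5, p=16, q=5
  k=2: a=6, p=99, q=31
  k=3: a=6, p=610, q=191
  k=4: a=4, p=2539, q=795
  k=5: a=2, p=5688, q=1781
  k=6: a=2, p=13915, q=4357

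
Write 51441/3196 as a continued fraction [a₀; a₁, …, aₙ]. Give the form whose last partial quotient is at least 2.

[16; 10, 2, 11, 4, 3]

51441 = 16*3196 + 305
3196 = 10*305 + 146
305 = 2*146 + 13
146 = 11*13 + 3
13 = 4*3 + 1
3 = 3*1 + 0  (stop)
So 51441/3196 = [16; 10, 2, 11, 4, 3].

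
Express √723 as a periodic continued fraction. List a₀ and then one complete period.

[26; 1, 7, 1, 52]

a₀ = ⌊√723⌋ = 26.
With m₀=0, d₀=1 and mₖ₊₁ = dₖaₖ − mₖ, dₖ₊₁ = (n − mₖ₊₁²)/dₖ, aₖ₊₁ = ⌊(a₀+mₖ₊₁)/dₖ₊₁⌋:
  k=1: m=26, d=47, a=1
  k=2: m=21, d=6, a=7
  k=3: m=21, d=47, a=1
  k=4: m=26, d=1, a=52
d=1 and a=2a₀=52 at k=4, so the next step gives (m, d) = (26, 47) again — its k=1 value — and the period has length 4.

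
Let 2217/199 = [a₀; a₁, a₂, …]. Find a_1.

2217 = 11·199 + 28   →  a_0 = 11
199 = 7·28 + 3   →  a_1 = 7

7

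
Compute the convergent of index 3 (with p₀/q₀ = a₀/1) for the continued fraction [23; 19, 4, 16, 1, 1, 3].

Using pₖ = aₖpₖ₋₁ + pₖ₋₂, qₖ = aₖqₖ₋₁ + qₖ₋₂ (with p₋₁=1, p₋₂=0, q₋₁=0, q₋₂=1):
  k=0: a=23, p=23, q=1
  k=1: a=19, p=438, q=19
  k=2: a=4, p=1775, q=77
  k=3: a=16, p=28838, q=1251

28838/1251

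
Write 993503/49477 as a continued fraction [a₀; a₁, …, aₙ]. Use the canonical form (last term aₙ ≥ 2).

993503 = 20×49477 + 3963
49477 = 12×3963 + 1921
3963 = 2×1921 + 121
1921 = 15×121 + 106
121 = 1×106 + 15
106 = 7×15 + 1
15 = 15×1 + 0  (stop)
So 993503/49477 = [20; 12, 2, 15, 1, 7, 15].

[20; 12, 2, 15, 1, 7, 15]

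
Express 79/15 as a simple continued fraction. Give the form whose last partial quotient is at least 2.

[5; 3, 1, 3]

79 = 5*15 + 4
15 = 3*4 + 3
4 = 1*3 + 1
3 = 3*1 + 0  (stop)
So 79/15 = [5; 3, 1, 3].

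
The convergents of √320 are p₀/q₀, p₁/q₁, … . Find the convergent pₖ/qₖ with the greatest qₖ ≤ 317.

5617/314

√320 = [17; 1, 7, 1, 34, …] (period length 4).
Convergents:
  p_0/q_0 = 17/1
  p_1/q_1 = 18/1
  p_2/q_2 = 143/8
  p_3/q_3 = 161/9
  p_4/q_4 = 5617/314
  p_5/q_5 = 5778/323
q_4 = 314 ≤ 317 < 323 = q_5, so the answer is 5617/314.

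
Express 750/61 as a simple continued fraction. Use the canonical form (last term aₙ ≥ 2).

750 = 12*61 + 18
61 = 3*18 + 7
18 = 2*7 + 4
7 = 1*4 + 3
4 = 1*3 + 1
3 = 3*1 + 0  (stop)
So 750/61 = [12; 3, 2, 1, 1, 3].

[12; 3, 2, 1, 1, 3]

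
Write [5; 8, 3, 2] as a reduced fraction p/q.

297/58

Using pₖ = aₖpₖ₋₁ + pₖ₋₂ and qₖ = aₖqₖ₋₁ + qₖ₋₂:
  k=0: a=5, p=5, q=1
  k=1: a=8, p=41, q=8
  k=2: a=3, p=128, q=25
  k=3: a=2, p=297, q=58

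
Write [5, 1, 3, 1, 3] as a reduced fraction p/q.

Fold from the inside: start with 3/1.
  1 + 1/3 = 4/3
  3 + 3/4 = 15/4
  1 + 4/15 = 19/15
  5 + 15/19 = 110/19

110/19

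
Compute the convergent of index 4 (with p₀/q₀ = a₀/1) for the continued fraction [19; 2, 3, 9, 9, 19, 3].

Using pₖ = aₖpₖ₋₁ + pₖ₋₂, qₖ = aₖqₖ₋₁ + qₖ₋₂ (with p₋₁=1, p₋₂=0, q₋₁=0, q₋₂=1):
  k=0: a=19, p=19, q=1
  k=1: a=2, p=39, q=2
  k=2: a=3, p=136, q=7
  k=3: a=9, p=1263, q=65
  k=4: a=9, p=11503, q=592

11503/592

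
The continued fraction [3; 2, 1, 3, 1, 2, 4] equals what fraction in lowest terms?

Using pₖ = aₖpₖ₋₁ + pₖ₋₂ and qₖ = aₖqₖ₋₁ + qₖ₋₂:
  k=0: a=3, p=3, q=1
  k=1: a=2, p=7, q=2
  k=2: a=1, p=10, q=3
  k=3: a=3, p=37, q=11
  k=4: a=1, p=47, q=14
  k=5: a=2, p=131, q=39
  k=6: a=4, p=571, q=170

571/170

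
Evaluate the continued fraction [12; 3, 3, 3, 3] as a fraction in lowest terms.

Using pₖ = aₖpₖ₋₁ + pₖ₋₂ and qₖ = aₖqₖ₋₁ + qₖ₋₂:
  k=0: a=12, p=12, q=1
  k=1: a=3, p=37, q=3
  k=2: a=3, p=123, q=10
  k=3: a=3, p=406, q=33
  k=4: a=3, p=1341, q=109

1341/109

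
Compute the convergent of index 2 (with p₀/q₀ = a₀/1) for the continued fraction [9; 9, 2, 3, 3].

Using pₖ = aₖpₖ₋₁ + pₖ₋₂, qₖ = aₖqₖ₋₁ + qₖ₋₂ (with p₋₁=1, p₋₂=0, q₋₁=0, q₋₂=1):
  k=0: a=9, p=9, q=1
  k=1: a=9, p=82, q=9
  k=2: a=2, p=173, q=19

173/19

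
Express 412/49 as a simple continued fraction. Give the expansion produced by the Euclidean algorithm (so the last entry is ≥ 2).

412 = 8×49 + 20
49 = 2×20 + 9
20 = 2×9 + 2
9 = 4×2 + 1
2 = 2×1 + 0  (stop)
So 412/49 = [8; 2, 2, 4, 2].

[8; 2, 2, 4, 2]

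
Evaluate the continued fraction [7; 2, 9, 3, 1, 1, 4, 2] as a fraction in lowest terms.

10382/1389

Fold from the inside: start with 2/1.
  4 + 1/2 = 9/2
  1 + 2/9 = 11/9
  1 + 9/11 = 20/11
  3 + 11/20 = 71/20
  9 + 20/71 = 659/71
  2 + 71/659 = 1389/659
  7 + 659/1389 = 10382/1389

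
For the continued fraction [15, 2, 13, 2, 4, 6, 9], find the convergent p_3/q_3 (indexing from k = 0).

867/56

Using pₖ = aₖpₖ₋₁ + pₖ₋₂, qₖ = aₖqₖ₋₁ + qₖ₋₂ (with p₋₁=1, p₋₂=0, q₋₁=0, q₋₂=1):
  k=0: a=15, p=15, q=1
  k=1: a=2, p=31, q=2
  k=2: a=13, p=418, q=27
  k=3: a=2, p=867, q=56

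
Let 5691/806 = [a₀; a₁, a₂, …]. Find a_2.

5691 = 7·806 + 49   →  a_0 = 7
806 = 16·49 + 22   →  a_1 = 16
49 = 2·22 + 5   →  a_2 = 2

2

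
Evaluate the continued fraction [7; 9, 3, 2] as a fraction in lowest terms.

Using pₖ = aₖpₖ₋₁ + pₖ₋₂ and qₖ = aₖqₖ₋₁ + qₖ₋₂:
  k=0: a=7, p=7, q=1
  k=1: a=9, p=64, q=9
  k=2: a=3, p=199, q=28
  k=3: a=2, p=462, q=65

462/65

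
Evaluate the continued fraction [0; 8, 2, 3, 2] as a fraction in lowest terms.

Using pₖ = aₖpₖ₋₁ + pₖ₋₂ and qₖ = aₖqₖ₋₁ + qₖ₋₂:
  k=0: a=0, p=0, q=1
  k=1: a=8, p=1, q=8
  k=2: a=2, p=2, q=17
  k=3: a=3, p=7, q=59
  k=4: a=2, p=16, q=135

16/135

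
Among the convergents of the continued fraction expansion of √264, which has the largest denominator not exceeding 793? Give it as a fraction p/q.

√264 = [16; 4, 32, …] (period length 2).
Convergents:
  p_0/q_0 = 16/1
  p_1/q_1 = 65/4
  p_2/q_2 = 2096/129
  p_3/q_3 = 8449/520
  p_4/q_4 = 272464/16769
q_3 = 520 ≤ 793 < 16769 = q_4, so the answer is 8449/520.

8449/520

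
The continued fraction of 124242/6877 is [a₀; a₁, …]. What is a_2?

12

124242 = 18·6877 + 456   →  a_0 = 18
6877 = 15·456 + 37   →  a_1 = 15
456 = 12·37 + 12   →  a_2 = 12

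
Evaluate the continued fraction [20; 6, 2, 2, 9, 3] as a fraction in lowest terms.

Using pₖ = aₖpₖ₋₁ + pₖ₋₂ and qₖ = aₖqₖ₋₁ + qₖ₋₂:
  k=0: a=20, p=20, q=1
  k=1: a=6, p=121, q=6
  k=2: a=2, p=262, q=13
  k=3: a=2, p=645, q=32
  k=4: a=9, p=6067, q=301
  k=5: a=3, p=18846, q=935

18846/935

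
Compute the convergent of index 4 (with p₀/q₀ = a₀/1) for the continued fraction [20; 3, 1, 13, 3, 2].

Using pₖ = aₖpₖ₋₁ + pₖ₋₂, qₖ = aₖqₖ₋₁ + qₖ₋₂ (with p₋₁=1, p₋₂=0, q₋₁=0, q₋₂=1):
  k=0: a=20, p=20, q=1
  k=1: a=3, p=61, q=3
  k=2: a=1, p=81, q=4
  k=3: a=13, p=1114, q=55
  k=4: a=3, p=3423, q=169

3423/169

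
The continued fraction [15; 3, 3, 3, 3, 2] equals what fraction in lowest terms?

3841/251

Fold from the inside: start with 2/1.
  3 + 1/2 = 7/2
  3 + 2/7 = 23/7
  3 + 7/23 = 76/23
  3 + 23/76 = 251/76
  15 + 76/251 = 3841/251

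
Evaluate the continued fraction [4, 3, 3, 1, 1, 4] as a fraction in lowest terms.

Fold from the inside: start with 4/1.
  1 + 1/4 = 5/4
  1 + 4/5 = 9/5
  3 + 5/9 = 32/9
  3 + 9/32 = 105/32
  4 + 32/105 = 452/105

452/105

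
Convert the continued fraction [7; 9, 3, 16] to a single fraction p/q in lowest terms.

Using pₖ = aₖpₖ₋₁ + pₖ₋₂ and qₖ = aₖqₖ₋₁ + qₖ₋₂:
  k=0: a=7, p=7, q=1
  k=1: a=9, p=64, q=9
  k=2: a=3, p=199, q=28
  k=3: a=16, p=3248, q=457

3248/457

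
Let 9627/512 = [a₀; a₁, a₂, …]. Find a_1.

1

9627 = 18·512 + 411   →  a_0 = 18
512 = 1·411 + 101   →  a_1 = 1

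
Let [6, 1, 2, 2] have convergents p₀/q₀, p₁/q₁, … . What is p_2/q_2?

Using pₖ = aₖpₖ₋₁ + pₖ₋₂, qₖ = aₖqₖ₋₁ + qₖ₋₂ (with p₋₁=1, p₋₂=0, q₋₁=0, q₋₂=1):
  k=0: a=6, p=6, q=1
  k=1: a=1, p=7, q=1
  k=2: a=2, p=20, q=3

20/3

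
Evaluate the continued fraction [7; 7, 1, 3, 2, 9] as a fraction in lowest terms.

4712/661

Fold from the inside: start with 9/1.
  2 + 1/9 = 19/9
  3 + 9/19 = 66/19
  1 + 19/66 = 85/66
  7 + 66/85 = 661/85
  7 + 85/661 = 4712/661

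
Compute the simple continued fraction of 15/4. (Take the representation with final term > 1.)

[3; 1, 3]

15 = 3*4 + 3
4 = 1*3 + 1
3 = 3*1 + 0  (stop)
So 15/4 = [3; 1, 3].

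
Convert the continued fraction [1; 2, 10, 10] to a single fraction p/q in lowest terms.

Using pₖ = aₖpₖ₋₁ + pₖ₋₂ and qₖ = aₖqₖ₋₁ + qₖ₋₂:
  k=0: a=1, p=1, q=1
  k=1: a=2, p=3, q=2
  k=2: a=10, p=31, q=21
  k=3: a=10, p=313, q=212

313/212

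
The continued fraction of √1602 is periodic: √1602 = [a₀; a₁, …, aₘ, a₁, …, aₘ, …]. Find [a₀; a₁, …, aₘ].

a₀ = ⌊√1602⌋ = 40.
With m₀=0, d₀=1 and mₖ₊₁ = dₖaₖ − mₖ, dₖ₊₁ = (n − mₖ₊₁²)/dₖ, aₖ₊₁ = ⌊(a₀+mₖ₊₁)/dₖ₊₁⌋:
  k=1: m=40, d=2, a=40
  k=2: m=40, d=1, a=80
d=1 and a=2a₀=80 at k=2, so the next step gives (m, d) = (40, 2) again — its k=1 value — and the period has length 2.

[40; 40, 80]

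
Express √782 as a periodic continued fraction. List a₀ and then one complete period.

[27; 1, 26, 1, 54]

a₀ = ⌊√782⌋ = 27.
With m₀=0, d₀=1 and mₖ₊₁ = dₖaₖ − mₖ, dₖ₊₁ = (n − mₖ₊₁²)/dₖ, aₖ₊₁ = ⌊(a₀+mₖ₊₁)/dₖ₊₁⌋:
  k=1: m=27, d=53, a=1
  k=2: m=26, d=2, a=26
  k=3: m=26, d=53, a=1
  k=4: m=27, d=1, a=54
d=1 and a=2a₀=54 at k=4, so the next step gives (m, d) = (27, 53) again — its k=1 value — and the period has length 4.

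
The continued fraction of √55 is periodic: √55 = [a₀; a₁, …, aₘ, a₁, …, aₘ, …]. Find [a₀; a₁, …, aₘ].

[7; 2, 2, 2, 14]

a₀ = ⌊√55⌋ = 7.
With m₀=0, d₀=1 and mₖ₊₁ = dₖaₖ − mₖ, dₖ₊₁ = (n − mₖ₊₁²)/dₖ, aₖ₊₁ = ⌊(a₀+mₖ₊₁)/dₖ₊₁⌋:
  k=1: m=7, d=6, a=2
  k=2: m=5, d=5, a=2
  k=3: m=5, d=6, a=2
  k=4: m=7, d=1, a=14
d=1 and a=2a₀=14 at k=4, so the next step gives (m, d) = (7, 6) again — its k=1 value — and the period has length 4.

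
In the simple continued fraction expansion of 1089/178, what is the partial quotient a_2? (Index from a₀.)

1089 = 6·178 + 21   →  a_0 = 6
178 = 8·21 + 10   →  a_1 = 8
21 = 2·10 + 1   →  a_2 = 2

2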